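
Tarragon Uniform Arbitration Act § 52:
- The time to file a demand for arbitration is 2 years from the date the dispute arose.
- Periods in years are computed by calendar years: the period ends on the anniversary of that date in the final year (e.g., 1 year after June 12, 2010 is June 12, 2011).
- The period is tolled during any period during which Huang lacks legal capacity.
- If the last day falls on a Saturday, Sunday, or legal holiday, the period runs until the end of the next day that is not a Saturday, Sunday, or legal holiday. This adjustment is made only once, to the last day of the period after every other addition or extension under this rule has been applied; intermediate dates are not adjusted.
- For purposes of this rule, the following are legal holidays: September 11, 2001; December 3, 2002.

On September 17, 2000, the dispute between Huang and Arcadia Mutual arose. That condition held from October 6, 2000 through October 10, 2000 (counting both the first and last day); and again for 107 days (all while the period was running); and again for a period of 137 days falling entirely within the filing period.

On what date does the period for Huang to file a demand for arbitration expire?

May 26, 2003

2 years after September 17, 2000 is September 17, 2002.
From October 6, 2000 through October 10, 2000 inclusive is 5 days; tolling adds 5 days: September 17, 2002 + 5 days = September 22, 2002.
Tolling adds 107 days: September 22, 2002 + 107 days = January 7, 2003.
Tolling adds 137 days: January 7, 2003 + 137 days = May 24, 2003.
May 24, 2003 is Saturday; May 25, 2003 is Sunday. The next qualifying day is May 26, 2003.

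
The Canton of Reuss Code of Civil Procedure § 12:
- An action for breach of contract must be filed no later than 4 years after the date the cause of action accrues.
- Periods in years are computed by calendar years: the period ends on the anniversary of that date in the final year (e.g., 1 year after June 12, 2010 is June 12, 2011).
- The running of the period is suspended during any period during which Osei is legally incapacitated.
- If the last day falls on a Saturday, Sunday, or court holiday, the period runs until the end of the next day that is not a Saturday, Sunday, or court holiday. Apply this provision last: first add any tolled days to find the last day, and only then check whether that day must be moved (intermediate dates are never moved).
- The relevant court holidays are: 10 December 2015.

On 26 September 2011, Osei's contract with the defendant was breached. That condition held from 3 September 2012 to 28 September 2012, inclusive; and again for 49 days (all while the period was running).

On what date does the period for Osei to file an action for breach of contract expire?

4 years after 26 September 2011 is September 26, 2015.
From September 3, 2012 through September 28, 2012 inclusive is 26 days; tolling adds 26 days: September 26, 2015 + 26 days = October 22, 2015.
Tolling adds 49 days: October 22, 2015 + 49 days = December 10, 2015.
December 10, 2015 is a listed holiday. The next qualifying day is December 11, 2015.

December 11, 2015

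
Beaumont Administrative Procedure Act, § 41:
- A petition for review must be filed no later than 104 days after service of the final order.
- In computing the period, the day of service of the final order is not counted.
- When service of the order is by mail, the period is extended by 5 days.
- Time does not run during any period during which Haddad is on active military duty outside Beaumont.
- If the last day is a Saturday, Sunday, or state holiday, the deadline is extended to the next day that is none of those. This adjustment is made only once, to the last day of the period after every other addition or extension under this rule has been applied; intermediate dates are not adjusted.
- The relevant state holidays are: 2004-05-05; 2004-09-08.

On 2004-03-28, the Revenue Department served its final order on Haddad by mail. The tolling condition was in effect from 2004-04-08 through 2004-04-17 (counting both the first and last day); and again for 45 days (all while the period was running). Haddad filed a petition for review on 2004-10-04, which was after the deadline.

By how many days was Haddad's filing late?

25 days

104 days after 2004-03-28 is July 10, 2004.
Service was by mail, adding 5 days: July 10, 2004 + 5 days = July 15, 2004.
From April 8, 2004 through April 17, 2004 inclusive is 10 days; tolling adds 10 days: July 15, 2004 + 10 days = July 25, 2004.
Tolling adds 45 days: July 25, 2004 + 45 days = September 8, 2004.
September 8, 2004 is a listed holiday. The next qualifying day is September 9, 2004.
The deadline is September 9, 2004; from September 9, 2004 to October 4, 2004 is 25 days.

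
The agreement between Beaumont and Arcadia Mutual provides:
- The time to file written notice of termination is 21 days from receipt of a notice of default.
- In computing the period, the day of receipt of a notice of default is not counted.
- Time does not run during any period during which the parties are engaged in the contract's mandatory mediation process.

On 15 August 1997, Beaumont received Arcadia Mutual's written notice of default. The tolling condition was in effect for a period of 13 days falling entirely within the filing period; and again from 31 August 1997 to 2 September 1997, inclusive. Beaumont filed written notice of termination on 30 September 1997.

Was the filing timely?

21 days after 15 August 1997 is September 5, 1997.
Tolling adds 13 days: September 5, 1997 + 13 days = September 18, 1997.
From August 31, 1997 through September 2, 1997 inclusive is 3 days; tolling adds 3 days: September 18, 1997 + 3 days = September 21, 1997.
The deadline is September 21, 1997; the filing on September 30, 1997 is after that date.

No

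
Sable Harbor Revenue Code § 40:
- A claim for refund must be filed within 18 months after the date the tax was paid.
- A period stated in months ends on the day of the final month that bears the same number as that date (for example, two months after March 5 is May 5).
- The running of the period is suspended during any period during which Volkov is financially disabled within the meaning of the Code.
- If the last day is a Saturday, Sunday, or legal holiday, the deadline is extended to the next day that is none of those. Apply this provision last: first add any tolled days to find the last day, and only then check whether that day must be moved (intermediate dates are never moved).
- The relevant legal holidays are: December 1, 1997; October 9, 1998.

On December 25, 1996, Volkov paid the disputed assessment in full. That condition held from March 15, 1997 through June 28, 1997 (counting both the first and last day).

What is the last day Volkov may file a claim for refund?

18 months after December 25, 1996 is June 25, 1998.
From March 15, 1997 through June 28, 1997 inclusive is 106 days; tolling adds 106 days: June 25, 1998 + 106 days = October 9, 1998.
October 9, 1998 is a listed holiday; October 10, 1998 is Saturday; October 11, 1998 is Sunday. The next qualifying day is October 12, 1998.

October 12, 1998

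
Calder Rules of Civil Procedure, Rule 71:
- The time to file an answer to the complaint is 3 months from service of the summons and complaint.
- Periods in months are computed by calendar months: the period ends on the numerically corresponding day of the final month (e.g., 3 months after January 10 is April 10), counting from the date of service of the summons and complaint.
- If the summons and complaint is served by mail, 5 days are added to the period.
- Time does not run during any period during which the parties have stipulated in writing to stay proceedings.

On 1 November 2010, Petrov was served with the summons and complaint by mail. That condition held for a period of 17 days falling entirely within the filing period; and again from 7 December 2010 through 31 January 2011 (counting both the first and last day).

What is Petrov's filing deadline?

3 months after 1 November 2010 is February 1, 2011.
Service was by mail, adding 5 days: February 1, 2011 + 5 days = February 6, 2011.
Tolling adds 17 days: February 6, 2011 + 17 days = February 23, 2011.
From December 7, 2010 through January 31, 2011 inclusive is 56 days; tolling adds 56 days: February 23, 2011 + 56 days = April 20, 2011.

April 20, 2011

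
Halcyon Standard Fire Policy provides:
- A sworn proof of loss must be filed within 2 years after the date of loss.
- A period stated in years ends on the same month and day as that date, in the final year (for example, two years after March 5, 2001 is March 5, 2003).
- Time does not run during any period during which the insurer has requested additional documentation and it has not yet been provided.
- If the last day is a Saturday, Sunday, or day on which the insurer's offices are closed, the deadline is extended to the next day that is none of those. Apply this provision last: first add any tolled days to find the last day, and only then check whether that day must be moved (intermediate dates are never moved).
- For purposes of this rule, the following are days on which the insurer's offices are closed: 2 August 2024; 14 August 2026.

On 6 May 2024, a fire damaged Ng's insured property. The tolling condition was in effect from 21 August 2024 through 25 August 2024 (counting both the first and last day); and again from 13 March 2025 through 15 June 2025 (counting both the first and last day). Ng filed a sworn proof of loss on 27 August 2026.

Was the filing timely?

No

2 years after 6 May 2024 is May 6, 2026.
From August 21, 2024 through August 25, 2024 inclusive is 5 days; tolling adds 5 days: May 6, 2026 + 5 days = May 11, 2026.
From March 13, 2025 through June 15, 2025 inclusive is 95 days; tolling adds 95 days: May 11, 2026 + 95 days = August 14, 2026.
August 14, 2026 is a listed holiday; August 15, 2026 is Saturday; August 16, 2026 is Sunday. The next qualifying day is August 17, 2026.
The deadline is August 17, 2026; the filing on August 27, 2026 is after that date.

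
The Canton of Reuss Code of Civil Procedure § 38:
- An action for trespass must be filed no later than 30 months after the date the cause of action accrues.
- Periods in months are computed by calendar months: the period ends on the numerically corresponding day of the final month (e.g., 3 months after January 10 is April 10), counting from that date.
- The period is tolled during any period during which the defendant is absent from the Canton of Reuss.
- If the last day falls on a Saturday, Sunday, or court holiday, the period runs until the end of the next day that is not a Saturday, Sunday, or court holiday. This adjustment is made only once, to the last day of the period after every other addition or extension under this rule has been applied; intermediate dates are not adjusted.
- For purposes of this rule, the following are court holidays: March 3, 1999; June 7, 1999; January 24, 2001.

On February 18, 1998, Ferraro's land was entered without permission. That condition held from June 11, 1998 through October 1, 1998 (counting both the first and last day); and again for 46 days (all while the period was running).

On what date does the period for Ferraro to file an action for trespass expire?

January 25, 2001

30 months after February 18, 1998 is August 18, 2000.
From June 11, 1998 through October 1, 1998 inclusive is 113 days; tolling adds 113 days: August 18, 2000 + 113 days = December 9, 2000.
Tolling adds 46 days: December 9, 2000 + 46 days = January 24, 2001.
January 24, 2001 is a listed holiday. The next qualifying day is January 25, 2001.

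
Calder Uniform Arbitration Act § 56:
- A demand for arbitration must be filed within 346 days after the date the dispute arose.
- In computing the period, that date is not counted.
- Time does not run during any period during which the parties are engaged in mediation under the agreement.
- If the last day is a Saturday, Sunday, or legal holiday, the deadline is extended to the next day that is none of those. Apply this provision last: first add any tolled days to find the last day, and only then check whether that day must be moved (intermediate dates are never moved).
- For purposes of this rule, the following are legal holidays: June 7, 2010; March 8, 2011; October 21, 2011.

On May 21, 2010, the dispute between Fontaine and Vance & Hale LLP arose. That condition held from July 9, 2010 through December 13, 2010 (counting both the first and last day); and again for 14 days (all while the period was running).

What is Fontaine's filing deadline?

October 24, 2011

346 days after May 21, 2010 is May 2, 2011.
From July 9, 2010 through December 13, 2010 inclusive is 158 days; tolling adds 158 days: May 2, 2011 + 158 days = October 7, 2011.
Tolling adds 14 days: October 7, 2011 + 14 days = October 21, 2011.
October 21, 2011 is a listed holiday; October 22, 2011 is Saturday; October 23, 2011 is Sunday. The next qualifying day is October 24, 2011.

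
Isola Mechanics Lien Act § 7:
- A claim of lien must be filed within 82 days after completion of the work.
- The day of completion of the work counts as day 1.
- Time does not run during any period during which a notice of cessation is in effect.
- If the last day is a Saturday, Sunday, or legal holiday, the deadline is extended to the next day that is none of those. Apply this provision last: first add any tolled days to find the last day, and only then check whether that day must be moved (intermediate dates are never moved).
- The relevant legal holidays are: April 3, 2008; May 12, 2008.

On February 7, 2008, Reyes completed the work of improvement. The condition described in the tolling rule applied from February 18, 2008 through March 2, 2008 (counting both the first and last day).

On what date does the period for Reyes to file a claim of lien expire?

Counting February 7, 2008 as day 1, day 82 is April 28, 2008.
From February 18, 2008 through March 2, 2008 inclusive is 14 days; tolling adds 14 days: April 28, 2008 + 14 days = May 12, 2008.
May 12, 2008 is a listed holiday. The next qualifying day is May 13, 2008.

May 13, 2008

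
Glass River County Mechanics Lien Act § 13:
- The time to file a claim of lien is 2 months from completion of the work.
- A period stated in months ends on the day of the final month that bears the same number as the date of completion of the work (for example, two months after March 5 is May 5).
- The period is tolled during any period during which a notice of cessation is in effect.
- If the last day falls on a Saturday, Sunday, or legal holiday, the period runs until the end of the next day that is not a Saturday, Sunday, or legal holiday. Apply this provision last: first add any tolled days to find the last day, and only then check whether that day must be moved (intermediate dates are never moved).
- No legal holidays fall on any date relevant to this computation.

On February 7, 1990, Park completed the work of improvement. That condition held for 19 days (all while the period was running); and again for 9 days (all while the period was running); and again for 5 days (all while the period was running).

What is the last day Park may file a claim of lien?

2 months after February 7, 1990 is April 7, 1990.
Tolling adds 19 days: April 7, 1990 + 19 days = April 26, 1990.
Tolling adds 9 days: April 26, 1990 + 9 days = May 5, 1990.
Tolling adds 5 days: May 5, 1990 + 5 days = May 10, 1990.
May 10, 1990 is a Thursday and not a legal holiday, so no extension applies.

May 10, 1990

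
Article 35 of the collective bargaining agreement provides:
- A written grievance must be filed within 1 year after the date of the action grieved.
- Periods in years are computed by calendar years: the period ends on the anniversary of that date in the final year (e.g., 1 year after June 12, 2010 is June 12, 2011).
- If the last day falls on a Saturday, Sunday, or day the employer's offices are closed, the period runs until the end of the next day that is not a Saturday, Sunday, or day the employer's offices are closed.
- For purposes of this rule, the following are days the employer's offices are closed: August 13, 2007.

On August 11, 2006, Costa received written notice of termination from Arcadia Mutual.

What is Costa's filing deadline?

1 year after August 11, 2006 is August 11, 2007.
August 11, 2007 is Saturday; August 12, 2007 is Sunday; August 13, 2007 is a listed holiday. The next qualifying day is August 14, 2007.

August 14, 2007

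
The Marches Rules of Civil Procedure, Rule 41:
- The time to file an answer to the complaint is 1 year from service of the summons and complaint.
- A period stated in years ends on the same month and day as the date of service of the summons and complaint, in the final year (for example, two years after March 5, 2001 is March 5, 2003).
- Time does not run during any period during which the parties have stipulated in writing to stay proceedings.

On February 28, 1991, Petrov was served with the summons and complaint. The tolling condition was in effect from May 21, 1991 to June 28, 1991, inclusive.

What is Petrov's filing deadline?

April 7, 1992

1 year after February 28, 1991 is February 28, 1992.
From May 21, 1991 through June 28, 1991 inclusive is 39 days; tolling adds 39 days: February 28, 1992 + 39 days = April 7, 1992.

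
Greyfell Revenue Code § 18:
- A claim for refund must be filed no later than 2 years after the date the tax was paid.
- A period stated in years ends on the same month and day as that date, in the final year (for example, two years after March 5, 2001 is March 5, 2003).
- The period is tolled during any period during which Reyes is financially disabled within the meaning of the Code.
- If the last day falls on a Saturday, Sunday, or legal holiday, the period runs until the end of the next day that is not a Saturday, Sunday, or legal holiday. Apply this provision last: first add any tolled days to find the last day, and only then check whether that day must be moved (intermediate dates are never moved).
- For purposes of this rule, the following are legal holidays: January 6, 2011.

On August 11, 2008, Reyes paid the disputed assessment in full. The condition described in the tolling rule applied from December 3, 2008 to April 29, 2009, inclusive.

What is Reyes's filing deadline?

2 years after August 11, 2008 is August 11, 2010.
From December 3, 2008 through April 29, 2009 inclusive is 148 days; tolling adds 148 days: August 11, 2010 + 148 days = January 6, 2011.
January 6, 2011 is a listed holiday. The next qualifying day is January 7, 2011.

January 7, 2011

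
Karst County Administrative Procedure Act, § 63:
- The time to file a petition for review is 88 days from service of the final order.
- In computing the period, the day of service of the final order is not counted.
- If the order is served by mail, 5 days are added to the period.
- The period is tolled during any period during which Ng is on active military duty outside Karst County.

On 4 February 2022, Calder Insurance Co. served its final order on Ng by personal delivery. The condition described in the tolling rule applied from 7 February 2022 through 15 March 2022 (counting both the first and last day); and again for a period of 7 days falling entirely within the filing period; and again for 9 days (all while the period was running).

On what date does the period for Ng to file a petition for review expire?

June 25, 2022

88 days after 4 February 2022 is May 3, 2022.
Service was not by mail, so no mail extension applies.
From February 7, 2022 through March 15, 2022 inclusive is 37 days; tolling adds 37 days: May 3, 2022 + 37 days = June 9, 2022.
Tolling adds 7 days: June 9, 2022 + 7 days = June 16, 2022.
Tolling adds 9 days: June 16, 2022 + 9 days = June 25, 2022.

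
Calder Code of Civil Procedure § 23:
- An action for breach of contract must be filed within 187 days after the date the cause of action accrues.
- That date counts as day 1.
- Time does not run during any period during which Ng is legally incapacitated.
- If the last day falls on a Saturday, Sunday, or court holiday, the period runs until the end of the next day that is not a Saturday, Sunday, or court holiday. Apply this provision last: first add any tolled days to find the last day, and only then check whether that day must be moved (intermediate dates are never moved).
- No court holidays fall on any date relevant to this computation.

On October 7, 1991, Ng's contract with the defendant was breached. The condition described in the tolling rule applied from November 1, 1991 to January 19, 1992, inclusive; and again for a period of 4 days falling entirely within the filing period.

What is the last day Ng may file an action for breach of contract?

July 3, 1992

Counting October 7, 1991 as day 1, day 187 is April 10, 1992.
From November 1, 1991 through January 19, 1992 inclusive is 80 days; tolling adds 80 days: April 10, 1992 + 80 days = June 29, 1992.
Tolling adds 4 days: June 29, 1992 + 4 days = July 3, 1992.
July 3, 1992 is a Friday and not a court holiday, so no extension applies.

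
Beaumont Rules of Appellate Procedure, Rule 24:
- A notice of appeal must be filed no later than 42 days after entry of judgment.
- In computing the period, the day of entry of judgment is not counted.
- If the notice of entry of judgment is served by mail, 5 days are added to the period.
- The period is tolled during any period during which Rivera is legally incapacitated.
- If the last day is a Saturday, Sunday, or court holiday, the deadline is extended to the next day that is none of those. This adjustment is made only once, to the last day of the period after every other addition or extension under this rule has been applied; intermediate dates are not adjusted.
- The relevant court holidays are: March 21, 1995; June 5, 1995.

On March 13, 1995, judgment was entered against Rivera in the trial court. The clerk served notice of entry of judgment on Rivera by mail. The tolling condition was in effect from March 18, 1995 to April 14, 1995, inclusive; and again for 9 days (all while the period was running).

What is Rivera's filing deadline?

42 days after March 13, 1995 is April 24, 1995.
Service was by mail, adding 5 days: April 24, 1995 + 5 days = April 29, 1995.
From March 18, 1995 through April 14, 1995 inclusive is 28 days; tolling adds 28 days: April 29, 1995 + 28 days = May 27, 1995.
Tolling adds 9 days: May 27, 1995 + 9 days = June 5, 1995.
June 5, 1995 is a listed holiday. The next qualifying day is June 6, 1995.

June 6, 1995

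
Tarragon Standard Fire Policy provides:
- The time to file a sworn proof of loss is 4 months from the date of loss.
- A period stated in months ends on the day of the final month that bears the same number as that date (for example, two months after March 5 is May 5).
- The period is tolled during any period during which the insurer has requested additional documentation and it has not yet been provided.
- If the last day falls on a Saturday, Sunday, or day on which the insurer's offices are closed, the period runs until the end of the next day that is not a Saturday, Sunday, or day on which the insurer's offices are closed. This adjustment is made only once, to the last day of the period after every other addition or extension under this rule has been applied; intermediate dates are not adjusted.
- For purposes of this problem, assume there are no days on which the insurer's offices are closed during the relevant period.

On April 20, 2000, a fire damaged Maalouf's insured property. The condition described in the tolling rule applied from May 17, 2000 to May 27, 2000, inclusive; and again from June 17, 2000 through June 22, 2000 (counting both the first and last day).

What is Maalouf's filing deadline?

September 6, 2000

4 months after April 20, 2000 is August 20, 2000.
From May 17, 2000 through May 27, 2000 inclusive is 11 days; tolling adds 11 days: August 20, 2000 + 11 days = August 31, 2000.
From June 17, 2000 through June 22, 2000 inclusive is 6 days; tolling adds 6 days: August 31, 2000 + 6 days = September 6, 2000.
September 6, 2000 is a Wednesday and not a day on which the insurer's offices are closed, so no extension applies.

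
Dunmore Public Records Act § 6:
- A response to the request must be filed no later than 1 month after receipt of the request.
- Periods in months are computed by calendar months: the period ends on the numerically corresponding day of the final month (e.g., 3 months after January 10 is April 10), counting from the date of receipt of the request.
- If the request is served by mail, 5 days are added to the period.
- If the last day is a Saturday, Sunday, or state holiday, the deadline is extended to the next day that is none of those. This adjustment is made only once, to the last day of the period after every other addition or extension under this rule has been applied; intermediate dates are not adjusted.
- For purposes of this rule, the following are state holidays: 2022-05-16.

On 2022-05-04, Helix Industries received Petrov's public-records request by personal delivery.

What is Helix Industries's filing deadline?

June 6, 2022

1 month after 2022-05-04 is June 4, 2022.
Service was not by mail, so no mail extension applies.
June 4, 2022 is Saturday; June 5, 2022 is Sunday. The next qualifying day is June 6, 2022.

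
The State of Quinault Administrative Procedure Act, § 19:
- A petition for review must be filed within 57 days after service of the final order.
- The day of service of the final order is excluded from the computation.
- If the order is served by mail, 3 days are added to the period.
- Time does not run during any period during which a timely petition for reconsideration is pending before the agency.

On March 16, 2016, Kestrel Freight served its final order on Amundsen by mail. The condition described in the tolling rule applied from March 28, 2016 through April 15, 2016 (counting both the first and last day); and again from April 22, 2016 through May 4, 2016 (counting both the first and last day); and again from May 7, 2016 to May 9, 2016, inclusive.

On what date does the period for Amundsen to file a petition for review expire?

June 19, 2016

57 days after March 16, 2016 is May 12, 2016.
Service was by mail, adding 3 days: May 12, 2016 + 3 days = May 15, 2016.
From March 28, 2016 through April 15, 2016 inclusive is 19 days; tolling adds 19 days: May 15, 2016 + 19 days = June 3, 2016.
From April 22, 2016 through May 4, 2016 inclusive is 13 days; tolling adds 13 days: June 3, 2016 + 13 days = June 16, 2016.
From May 7, 2016 through May 9, 2016 inclusive is 3 days; tolling adds 3 days: June 16, 2016 + 3 days = June 19, 2016.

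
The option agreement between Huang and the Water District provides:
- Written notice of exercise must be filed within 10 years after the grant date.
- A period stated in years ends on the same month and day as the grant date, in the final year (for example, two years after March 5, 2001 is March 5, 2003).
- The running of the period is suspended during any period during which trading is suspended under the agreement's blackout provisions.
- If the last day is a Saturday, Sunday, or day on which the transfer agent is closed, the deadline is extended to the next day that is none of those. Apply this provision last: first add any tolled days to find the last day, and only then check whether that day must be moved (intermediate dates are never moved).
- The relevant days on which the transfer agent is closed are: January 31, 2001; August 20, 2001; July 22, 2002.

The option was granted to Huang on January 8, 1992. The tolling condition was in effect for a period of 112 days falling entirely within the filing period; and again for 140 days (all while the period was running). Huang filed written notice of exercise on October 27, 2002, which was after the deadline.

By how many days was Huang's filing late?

10 years after January 8, 1992 is January 8, 2002.
Tolling adds 112 days: January 8, 2002 + 112 days = April 30, 2002.
Tolling adds 140 days: April 30, 2002 + 140 days = September 17, 2002.
September 17, 2002 is a Tuesday and not a day on which the transfer agent is closed, so no extension applies.
The deadline is September 17, 2002; from September 17, 2002 to October 27, 2002 is 40 days.

40 days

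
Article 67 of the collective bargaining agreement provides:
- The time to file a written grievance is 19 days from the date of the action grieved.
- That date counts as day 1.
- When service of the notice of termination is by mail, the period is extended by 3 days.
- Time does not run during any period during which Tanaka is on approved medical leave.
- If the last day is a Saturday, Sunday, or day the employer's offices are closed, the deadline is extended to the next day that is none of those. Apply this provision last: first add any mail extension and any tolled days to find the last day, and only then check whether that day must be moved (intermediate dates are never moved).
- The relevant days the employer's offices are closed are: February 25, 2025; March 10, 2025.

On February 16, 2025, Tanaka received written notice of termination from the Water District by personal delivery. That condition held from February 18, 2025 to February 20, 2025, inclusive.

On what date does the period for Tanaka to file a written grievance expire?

March 11, 2025

Counting February 16, 2025 as day 1, day 19 is March 6, 2025.
Service was not by mail, so no mail extension applies.
From February 18, 2025 through February 20, 2025 inclusive is 3 days; tolling adds 3 days: March 6, 2025 + 3 days = March 9, 2025.
March 9, 2025 is Sunday; March 10, 2025 is a listed holiday. The next qualifying day is March 11, 2025.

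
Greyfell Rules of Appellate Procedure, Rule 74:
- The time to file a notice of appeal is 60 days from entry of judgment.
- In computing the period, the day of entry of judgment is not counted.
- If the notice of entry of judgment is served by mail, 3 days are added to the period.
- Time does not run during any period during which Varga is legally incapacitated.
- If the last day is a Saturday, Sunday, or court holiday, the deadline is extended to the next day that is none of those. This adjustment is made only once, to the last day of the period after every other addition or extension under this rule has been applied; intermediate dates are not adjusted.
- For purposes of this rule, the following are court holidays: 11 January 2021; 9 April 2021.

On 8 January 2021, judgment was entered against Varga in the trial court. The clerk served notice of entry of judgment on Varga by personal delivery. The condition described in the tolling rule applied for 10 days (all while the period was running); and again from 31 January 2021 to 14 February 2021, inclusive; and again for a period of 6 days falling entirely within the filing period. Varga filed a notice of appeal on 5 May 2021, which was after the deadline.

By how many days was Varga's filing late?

23 days

60 days after 8 January 2021 is March 9, 2021.
Service was not by mail, so no mail extension applies.
Tolling adds 10 days: March 9, 2021 + 10 days = March 19, 2021.
From January 31, 2021 through February 14, 2021 inclusive is 15 days; tolling adds 15 days: March 19, 2021 + 15 days = April 3, 2021.
Tolling adds 6 days: April 3, 2021 + 6 days = April 9, 2021.
April 9, 2021 is a listed holiday; April 10, 2021 is Saturday; April 11, 2021 is Sunday. The next qualifying day is April 12, 2021.
The deadline is April 12, 2021; from April 12, 2021 to May 5, 2021 is 23 days.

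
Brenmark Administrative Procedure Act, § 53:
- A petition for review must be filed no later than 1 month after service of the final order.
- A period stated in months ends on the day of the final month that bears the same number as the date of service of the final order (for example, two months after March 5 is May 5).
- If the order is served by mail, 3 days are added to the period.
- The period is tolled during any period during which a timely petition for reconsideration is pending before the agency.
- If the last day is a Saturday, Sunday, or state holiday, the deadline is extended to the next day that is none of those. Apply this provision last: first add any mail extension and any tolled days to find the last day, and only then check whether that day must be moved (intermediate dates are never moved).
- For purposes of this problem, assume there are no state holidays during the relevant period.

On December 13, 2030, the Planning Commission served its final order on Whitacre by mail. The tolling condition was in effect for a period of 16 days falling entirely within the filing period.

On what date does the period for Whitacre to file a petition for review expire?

1 month after December 13, 2030 is January 13, 2031.
Service was by mail, adding 3 days: January 13, 2031 + 3 days = January 16, 2031.
Tolling adds 16 days: January 16, 2031 + 16 days = February 1, 2031.
February 1, 2031 is Saturday; February 2, 2031 is Sunday. The next qualifying day is February 3, 2031.

February 3, 2031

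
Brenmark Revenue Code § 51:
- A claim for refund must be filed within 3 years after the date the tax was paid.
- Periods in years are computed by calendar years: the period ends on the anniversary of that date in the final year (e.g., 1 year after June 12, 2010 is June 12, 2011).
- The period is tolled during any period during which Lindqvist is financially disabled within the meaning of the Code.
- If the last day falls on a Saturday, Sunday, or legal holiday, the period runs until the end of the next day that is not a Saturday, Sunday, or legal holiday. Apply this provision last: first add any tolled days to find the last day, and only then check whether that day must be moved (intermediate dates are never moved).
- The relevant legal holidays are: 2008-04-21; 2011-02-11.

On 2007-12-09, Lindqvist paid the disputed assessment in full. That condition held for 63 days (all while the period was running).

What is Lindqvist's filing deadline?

February 10, 2011

3 years after 2007-12-09 is December 9, 2010.
Tolling adds 63 days: December 9, 2010 + 63 days = February 10, 2011.
February 10, 2011 is a Thursday and not a legal holiday, so no extension applies.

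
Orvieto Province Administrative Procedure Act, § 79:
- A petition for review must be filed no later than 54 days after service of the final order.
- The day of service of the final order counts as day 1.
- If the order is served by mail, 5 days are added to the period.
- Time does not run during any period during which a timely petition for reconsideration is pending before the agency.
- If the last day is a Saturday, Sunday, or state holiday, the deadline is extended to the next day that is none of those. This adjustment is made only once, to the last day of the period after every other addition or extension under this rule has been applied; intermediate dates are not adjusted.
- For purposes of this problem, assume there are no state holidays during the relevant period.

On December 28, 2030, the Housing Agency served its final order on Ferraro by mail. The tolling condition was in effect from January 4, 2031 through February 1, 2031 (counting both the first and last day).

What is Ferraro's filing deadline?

Counting December 28, 2030 as day 1, day 54 is February 19, 2031.
Service was by mail, adding 5 days: February 19, 2031 + 5 days = February 24, 2031.
From January 4, 2031 through February 1, 2031 inclusive is 29 days; tolling adds 29 days: February 24, 2031 + 29 days = March 25, 2031.
March 25, 2031 is a Tuesday and not a state holiday, so no extension applies.

March 25, 2031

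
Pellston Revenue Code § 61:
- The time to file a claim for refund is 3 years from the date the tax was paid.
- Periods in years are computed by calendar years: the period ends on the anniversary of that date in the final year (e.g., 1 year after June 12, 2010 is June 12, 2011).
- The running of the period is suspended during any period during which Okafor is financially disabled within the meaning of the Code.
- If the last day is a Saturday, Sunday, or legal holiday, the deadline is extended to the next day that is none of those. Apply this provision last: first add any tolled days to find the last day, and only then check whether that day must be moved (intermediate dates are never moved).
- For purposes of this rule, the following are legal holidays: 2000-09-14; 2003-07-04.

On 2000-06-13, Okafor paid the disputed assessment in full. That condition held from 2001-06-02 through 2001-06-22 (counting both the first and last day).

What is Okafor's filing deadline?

July 7, 2003

3 years after 2000-06-13 is June 13, 2003.
From June 2, 2001 through June 22, 2001 inclusive is 21 days; tolling adds 21 days: June 13, 2003 + 21 days = July 4, 2003.
July 4, 2003 is a listed holiday; July 5, 2003 is Saturday; July 6, 2003 is Sunday. The next qualifying day is July 7, 2003.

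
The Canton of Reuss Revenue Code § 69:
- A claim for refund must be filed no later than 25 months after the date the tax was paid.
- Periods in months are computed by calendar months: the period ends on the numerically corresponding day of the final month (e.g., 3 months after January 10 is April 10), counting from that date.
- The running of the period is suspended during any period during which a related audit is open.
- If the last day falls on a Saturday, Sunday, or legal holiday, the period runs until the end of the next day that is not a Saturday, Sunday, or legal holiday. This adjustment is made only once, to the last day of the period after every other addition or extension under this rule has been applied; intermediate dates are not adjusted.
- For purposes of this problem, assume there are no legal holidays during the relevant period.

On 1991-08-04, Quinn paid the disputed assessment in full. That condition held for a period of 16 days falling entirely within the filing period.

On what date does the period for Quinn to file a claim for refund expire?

25 months after 1991-08-04 is September 4, 1993.
Tolling adds 16 days: September 4, 1993 + 16 days = September 20, 1993.
September 20, 1993 is a Monday and not a legal holiday, so no extension applies.

September 20, 1993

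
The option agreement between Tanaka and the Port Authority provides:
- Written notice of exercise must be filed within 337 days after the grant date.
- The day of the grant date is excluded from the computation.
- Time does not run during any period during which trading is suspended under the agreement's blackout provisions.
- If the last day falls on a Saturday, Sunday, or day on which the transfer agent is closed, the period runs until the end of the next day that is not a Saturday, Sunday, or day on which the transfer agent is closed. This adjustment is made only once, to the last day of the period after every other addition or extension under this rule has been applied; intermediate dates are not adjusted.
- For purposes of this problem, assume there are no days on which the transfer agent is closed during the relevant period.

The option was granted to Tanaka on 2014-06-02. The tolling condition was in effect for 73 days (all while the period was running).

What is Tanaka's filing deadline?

July 17, 2015

337 days after 2014-06-02 is May 5, 2015.
Tolling adds 73 days: May 5, 2015 + 73 days = July 17, 2015.
July 17, 2015 is a Friday and not a day on which the transfer agent is closed, so no extension applies.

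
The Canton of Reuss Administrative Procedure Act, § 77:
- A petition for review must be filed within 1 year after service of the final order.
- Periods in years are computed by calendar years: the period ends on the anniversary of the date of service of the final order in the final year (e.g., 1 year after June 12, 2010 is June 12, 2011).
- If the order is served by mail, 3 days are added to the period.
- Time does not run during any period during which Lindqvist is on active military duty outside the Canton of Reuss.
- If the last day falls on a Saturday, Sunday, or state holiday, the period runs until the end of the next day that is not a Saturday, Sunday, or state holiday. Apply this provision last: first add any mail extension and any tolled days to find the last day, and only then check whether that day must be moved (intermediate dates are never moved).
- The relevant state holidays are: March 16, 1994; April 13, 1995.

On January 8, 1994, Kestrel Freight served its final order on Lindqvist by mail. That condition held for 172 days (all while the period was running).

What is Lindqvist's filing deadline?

July 3, 1995

1 year after January 8, 1994 is January 8, 1995.
Service was by mail, adding 3 days: January 8, 1995 + 3 days = January 11, 1995.
Tolling adds 172 days: January 11, 1995 + 172 days = July 2, 1995.
July 2, 1995 is Sunday. The next qualifying day is July 3, 1995.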